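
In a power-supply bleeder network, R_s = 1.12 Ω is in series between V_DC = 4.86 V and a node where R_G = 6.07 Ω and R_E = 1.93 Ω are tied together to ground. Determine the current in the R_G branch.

Parallel bank: R_p = 1/(1/6.07 + 1/1.93) = 1.464 Ω.
V_A by voltage divider: V_A = 4.86 × 1.464/(1.12 + 1.464) = 2.754 V.
I(R_G) = V_A / R_G = 2.754/6.07 = 0.4537 A.

I ≈ 0.454 A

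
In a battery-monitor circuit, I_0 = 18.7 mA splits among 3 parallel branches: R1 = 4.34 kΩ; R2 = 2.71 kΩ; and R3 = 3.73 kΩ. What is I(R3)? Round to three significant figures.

I ≈ 5.78 mA

Total conductance ΣG = 1/4.34 + 1/2.71 + 1/3.73 = 0.8675 (units of 1/kΩ).
By the current-divider rule, I = I_0 · G_k/ΣG = 18.7 × 0.3090 = 5.779 mA.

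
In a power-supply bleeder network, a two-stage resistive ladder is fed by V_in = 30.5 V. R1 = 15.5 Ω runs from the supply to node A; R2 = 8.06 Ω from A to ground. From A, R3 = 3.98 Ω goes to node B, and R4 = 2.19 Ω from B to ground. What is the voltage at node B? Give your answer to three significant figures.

V_B ≈ 1.99 V

Node A sees R2 in parallel with the series input of stage 2, R3 + R4 = 6.170 Ω.
R2 ‖ (R3+R4) = 3.495 Ω.
First divider: V_A = V_in · 3.495/(15.5 + 3.495) = 5.612 V.
Stage 2 is unloaded, so V_B = V_A · R4/(R3+R4) = 5.612 × 2.19/6.170 = 1.992 V.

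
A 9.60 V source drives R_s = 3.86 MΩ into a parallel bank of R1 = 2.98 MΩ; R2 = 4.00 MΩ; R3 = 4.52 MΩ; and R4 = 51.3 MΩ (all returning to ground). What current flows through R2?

I ≈ 0.573 µA

Combine the parallel branches: R_p = (1/2.98 + 1/4.00 + 1/4.52 + 1/51.3)⁻¹ = 1.210 MΩ.
Node voltage V_A = V_s · R_p/(R_s + R_p) = 9.60 × 0.2387 = 2.291 V.
Branch current I = V_A/R2 = 2.291/4.00 = 0.5729 µA.
(Equivalently: I_total = 1.893 µA, then current-divider fraction G_k/ΣG = 0.3026.)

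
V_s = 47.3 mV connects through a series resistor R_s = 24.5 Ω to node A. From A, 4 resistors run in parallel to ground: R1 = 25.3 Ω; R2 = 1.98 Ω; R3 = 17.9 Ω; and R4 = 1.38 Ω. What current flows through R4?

Parallel bank: R_p = 1/(1/25.3 + 1/1.98 + 1/17.9 + 1/1.38) = 0.7547 Ω.
Node voltage V_A = V_s · R_p/(R_s + R_p) = 47.3 × 0.02988 = 1.413 mV.
Branch current I = V_A/R4 = 1.413/1.38 = 1.024 mA.

I ≈ 1.02 mA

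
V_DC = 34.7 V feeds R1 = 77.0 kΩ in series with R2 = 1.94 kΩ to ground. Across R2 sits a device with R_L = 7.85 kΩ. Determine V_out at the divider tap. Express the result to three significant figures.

V_out ≈ 0.687 V

R2 ‖ R_L = (1.94 × 7.85)/(1.94 + 7.85) = 1.556 kΩ.
Voltage divider with the loaded lower leg: V_out = 34.7 × 1.556/(77.0 + 1.556) = 34.7 × 0.01980 = 0.6871 V.
(Unloaded it would be 0.853 V; the load pulls it down.)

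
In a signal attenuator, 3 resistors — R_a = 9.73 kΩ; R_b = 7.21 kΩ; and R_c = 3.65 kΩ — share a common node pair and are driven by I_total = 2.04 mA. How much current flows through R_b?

I ≈ 0.549 mA

Conductances: ΣG = 1/9.73 + 1/7.21 + 1/3.65 = 0.5154 (1/kΩ).
Current divider: I(R_b) = I_total · G_k/ΣG = 2.04 × (0.1387/0.5154) = 2.04 × 0.2691 = 0.5489 mA.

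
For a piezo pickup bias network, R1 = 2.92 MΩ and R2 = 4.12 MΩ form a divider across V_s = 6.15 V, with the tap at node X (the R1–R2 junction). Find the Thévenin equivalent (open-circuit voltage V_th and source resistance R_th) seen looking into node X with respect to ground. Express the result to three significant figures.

V_th ≈ 3.60 V, R_th ≈ 1.71 MΩ

V_th is the unloaded tap voltage: V_s · R2/(R1+R2) = 6.15 × 0.5852 = 3.599 V.
Zeroing V_s shorts the top of R1 to ground, so R_th = R1 ‖ R2 = 1.709 MΩ.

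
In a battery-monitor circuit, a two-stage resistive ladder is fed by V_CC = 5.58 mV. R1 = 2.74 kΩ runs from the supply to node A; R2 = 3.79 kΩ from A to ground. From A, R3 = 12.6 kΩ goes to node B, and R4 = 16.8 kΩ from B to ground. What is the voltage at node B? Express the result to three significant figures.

Node A sees R2 in parallel with the series input of stage 2, R3 + R4 = 29.40 kΩ.
R2 ‖ (R3+R4) = 3.357 kΩ.
V_A = 5.58 × 3.357/(2.74 + 3.357) = 3.072 mV.
V_B = V_A × 0.5714 = 1.756 mV.

V_B ≈ 1.76 mV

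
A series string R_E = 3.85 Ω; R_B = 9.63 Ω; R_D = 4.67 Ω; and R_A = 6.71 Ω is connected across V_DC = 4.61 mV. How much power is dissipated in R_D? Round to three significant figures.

P ≈ 0.161 µW

ΣR = 24.86 Ω → I = 4.61/24.86 = 0.1854 mA.
P = I²R = 0.03439 × 4.67 = 0.1606 µW.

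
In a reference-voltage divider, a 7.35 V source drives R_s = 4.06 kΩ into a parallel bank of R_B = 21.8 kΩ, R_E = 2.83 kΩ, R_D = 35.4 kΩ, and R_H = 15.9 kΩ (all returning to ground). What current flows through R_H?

Equivalent of the parallel group: R_p = 2.039 kΩ.
Node voltage V_A = V_in · R_p/(R_s + R_p) = 7.35 × 0.3343 = 2.457 V.
I(R_H) = V_A / R_H = 2.457/15.9 = 0.1546 mA.

I ≈ 0.155 mA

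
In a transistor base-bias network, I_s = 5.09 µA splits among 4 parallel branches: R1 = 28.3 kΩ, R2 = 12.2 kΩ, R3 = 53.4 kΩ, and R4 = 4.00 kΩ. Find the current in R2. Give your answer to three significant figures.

I ≈ 1.08 µA

ΣG = 1/28.3 + 1/12.2 + 1/53.4 + 1/4.00 = 0.3860.
By the current-divider rule, I = I_s · G_k/ΣG = 5.09 × 0.2123 = 1.081 µA.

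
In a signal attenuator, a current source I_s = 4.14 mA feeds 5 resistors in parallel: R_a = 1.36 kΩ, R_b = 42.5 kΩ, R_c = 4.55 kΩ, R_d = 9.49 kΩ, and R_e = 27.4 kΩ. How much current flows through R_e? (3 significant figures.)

Conductances: ΣG = 1/1.36 + 1/42.5 + 1/4.55 + 1/9.49 + 1/27.4 = 1.120 (1/kΩ).
R_e takes the fraction G_k/ΣG = 0.03650/1.120 = 0.03257, so I = 4.14 × 0.03257 = 0.1348 mA.

I ≈ 0.135 mA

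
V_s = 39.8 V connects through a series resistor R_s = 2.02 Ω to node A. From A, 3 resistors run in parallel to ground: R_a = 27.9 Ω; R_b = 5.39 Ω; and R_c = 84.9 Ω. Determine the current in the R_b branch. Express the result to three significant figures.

I ≈ 5.02 A

Parallel bank: R_p = 1/(1/27.9 + 1/5.39 + 1/84.9) = 4.289 Ω.
V_A = 39.8 × 4.289/6.309 = 27.06 V.
Branch current I = V_A/R_b = 27.06/5.39 = 5.020 A.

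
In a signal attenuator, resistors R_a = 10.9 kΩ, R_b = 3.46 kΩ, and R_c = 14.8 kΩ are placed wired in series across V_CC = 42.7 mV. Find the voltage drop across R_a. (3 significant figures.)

ΣR = 10.9 + 3.46 + 14.8 = 29.16 kΩ.
Voltage divider: V = V_CC · (10.90 / 29.16) = 42.7 × 0.3738 = 15.96 mV.

V ≈ 16.0 mV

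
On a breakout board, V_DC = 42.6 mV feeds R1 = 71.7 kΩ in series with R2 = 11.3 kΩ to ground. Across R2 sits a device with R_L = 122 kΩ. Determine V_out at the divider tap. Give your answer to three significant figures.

V_out ≈ 5.37 mV

R2 ‖ R_L = (11.3 × 122)/(11.3 + 122) = 10.34 kΩ.
Voltage divider with the loaded lower leg: V_out = 42.6 × 10.34/(71.7 + 10.34) = 42.6 × 0.1261 = 5.370 mV.
(Unloaded it would be 5.80 mV; the load pulls it down.)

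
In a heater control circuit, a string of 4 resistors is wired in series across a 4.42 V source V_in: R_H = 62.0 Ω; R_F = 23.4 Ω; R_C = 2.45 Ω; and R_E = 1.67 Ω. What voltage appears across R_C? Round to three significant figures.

ΣR = 62.0 + 23.4 + 2.45 + 1.67 = 89.52 Ω.
V = V_in · R/ΣR = 4.42 × 0.02737 = 0.1210 V.

V ≈ 0.121 V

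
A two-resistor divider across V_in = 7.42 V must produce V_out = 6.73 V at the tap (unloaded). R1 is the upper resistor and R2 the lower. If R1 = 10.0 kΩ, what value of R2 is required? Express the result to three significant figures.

The divider ratio is R2/(R1+R2) = 6.73/7.42 = 0.9070.
Rearranging, R2 = R1·k/(1−k) = 10.0 × 9.754 = 97.54 kΩ.

R2 ≈ 97.5 kΩ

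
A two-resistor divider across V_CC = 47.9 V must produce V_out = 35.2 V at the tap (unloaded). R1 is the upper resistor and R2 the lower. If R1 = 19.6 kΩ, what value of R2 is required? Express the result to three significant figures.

R2 ≈ 54.3 kΩ

Required fraction k = V_out/V_CC = 0.7349.
Rearranging, R2 = R1·k/(1−k) = 19.6 × 2.772 = 54.32 kΩ.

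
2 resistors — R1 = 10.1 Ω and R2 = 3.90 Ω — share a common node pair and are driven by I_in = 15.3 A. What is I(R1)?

With just two branches, the current splits inversely with resistance.
So I = 15.3 × 3.90/14.00 = 4.262 A.

I ≈ 4.26 A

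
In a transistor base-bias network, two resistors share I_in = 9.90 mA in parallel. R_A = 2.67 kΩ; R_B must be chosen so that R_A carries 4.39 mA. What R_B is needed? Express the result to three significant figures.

R_B ≈ 2.13 kΩ

The fraction through R_A equals R_B/(R_A+R_B).
With f = 0.4434, R_B = R_A · f/(1−f) = 2.67 × 0.7967 = 2.127 kΩ.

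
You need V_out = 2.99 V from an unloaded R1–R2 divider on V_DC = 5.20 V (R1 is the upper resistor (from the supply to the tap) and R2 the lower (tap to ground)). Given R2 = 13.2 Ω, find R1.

R1 ≈ 9.76 Ω

V_out/V_DC = R2/(R1+R2) = 0.5750.
So R1 = R2 · (V_DC/V_out − 1) = 13.2 × (5.20/2.99 − 1) = 13.2 × 0.7391 = 9.757 Ω.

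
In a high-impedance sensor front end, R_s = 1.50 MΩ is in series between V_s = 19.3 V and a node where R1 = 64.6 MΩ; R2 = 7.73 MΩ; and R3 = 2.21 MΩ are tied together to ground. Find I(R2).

Equivalent of the parallel group: R_p = 1.674 MΩ.
V_A = 19.3 × 1.674/3.174 = 10.18 V.
Branch current I = V_A/R2 = 10.18/7.73 = 1.317 µA.

I ≈ 1.32 µA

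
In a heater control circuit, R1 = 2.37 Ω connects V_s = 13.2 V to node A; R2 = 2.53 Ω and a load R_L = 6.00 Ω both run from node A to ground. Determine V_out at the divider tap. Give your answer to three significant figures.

V_out ≈ 5.66 V

The load sits in parallel with R2, giving an effective lower resistance R2' = R2·R_L/(R2+R_L) = 1.780 Ω.
Voltage divider with the loaded lower leg: V_out = 13.2 × 1.780/(2.37 + 1.780) = 13.2 × 0.4289 = 5.661 V.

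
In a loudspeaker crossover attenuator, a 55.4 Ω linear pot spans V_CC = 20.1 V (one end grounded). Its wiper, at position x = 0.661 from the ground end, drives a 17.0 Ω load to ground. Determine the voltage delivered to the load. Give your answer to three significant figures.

V_out ≈ 7.68 V

Split the track: R_lower = x·R_p = 36.62 Ω, R_upper = (1−x)·R_p = 18.78 Ω.
R_L loads the lower segment: effective lower R = 11.61 Ω.
V_out = 20.1 × 11.61/(18.78 + 11.61) = 7.679 V.
(Unloaded: V_out = x·V_CC = 13.3 V.)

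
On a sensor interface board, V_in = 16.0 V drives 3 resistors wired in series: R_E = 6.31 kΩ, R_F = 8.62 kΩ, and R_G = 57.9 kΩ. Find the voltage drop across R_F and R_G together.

ΣR = 6.31 + 8.62 + 57.9 = 72.83 kΩ.
R_{R_F..R_G} = 8.62 + 57.9 = 66.52 kΩ.
Voltage divider: V = V_in · (66.52 / 72.83) = 16.0 × 0.9134 = 14.61 V.

V ≈ 14.6 V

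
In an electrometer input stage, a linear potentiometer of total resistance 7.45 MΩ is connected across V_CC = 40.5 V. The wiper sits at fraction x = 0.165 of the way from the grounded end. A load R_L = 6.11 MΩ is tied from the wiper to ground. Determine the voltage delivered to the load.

V_out ≈ 5.72 V

Lower segment x·R_p = 1.229 MΩ; upper segment (1−x)·R_p = 6.221 MΩ.
Lower segment in parallel with the load: 1.229 ‖ 6.11 = 1.023 MΩ.
Then V_out = V_CC · 1.023/(6.221 + 1.023) = 5.721 V.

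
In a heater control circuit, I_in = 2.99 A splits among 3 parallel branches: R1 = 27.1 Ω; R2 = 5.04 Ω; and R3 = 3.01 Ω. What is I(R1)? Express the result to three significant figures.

ΣG = 1/27.1 + 1/5.04 + 1/3.01 = 0.5675.
R1 takes the fraction G_k/ΣG = 0.03690/0.5675 = 0.06502, so I = 2.99 × 0.06502 = 0.1944 A.

I ≈ 0.194 A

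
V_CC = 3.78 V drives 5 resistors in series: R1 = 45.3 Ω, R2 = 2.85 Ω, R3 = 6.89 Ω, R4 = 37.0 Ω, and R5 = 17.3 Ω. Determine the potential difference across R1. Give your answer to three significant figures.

Total series resistance ΣR = 45.3 + 2.85 + 6.89 + 37.0 + 17.3 = 109.3 Ω.
By the voltage-divider rule, V = 3.78 × 45.30/109.3 = 1.566 V.

V ≈ 1.57 V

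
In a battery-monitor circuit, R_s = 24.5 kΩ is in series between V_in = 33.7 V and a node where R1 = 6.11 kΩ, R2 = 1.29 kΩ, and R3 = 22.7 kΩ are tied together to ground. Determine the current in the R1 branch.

I ≈ 0.220 mA

Parallel bank: R_p = 1/(1/6.11 + 1/1.29 + 1/22.7) = 1.017 kΩ.
V_A by voltage divider: V_A = 33.7 × 1.017/(24.5 + 1.017) = 1.344 V.
Branch current I = V_A/R1 = 1.344/6.11 = 0.2199 mA.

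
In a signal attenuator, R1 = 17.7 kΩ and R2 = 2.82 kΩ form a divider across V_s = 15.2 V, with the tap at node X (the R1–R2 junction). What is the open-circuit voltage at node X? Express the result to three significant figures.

V_th ≈ 2.09 V

With X open, the divider is unloaded: V_th = 15.2 × 2.82/20.52 = 2.089 V.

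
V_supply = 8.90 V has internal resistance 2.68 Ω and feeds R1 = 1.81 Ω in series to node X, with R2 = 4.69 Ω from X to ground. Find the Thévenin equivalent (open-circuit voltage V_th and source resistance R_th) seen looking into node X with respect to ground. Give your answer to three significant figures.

V_th ≈ 4.55 V, R_th ≈ 2.29 Ω

R1' = 2.68 + 1.81 = 4.490 Ω (source resistance + R1).
V_th is the unloaded tap voltage: V_supply · R2/(R1'+R2) = 8.90 × 0.5109 = 4.547 V.
With V_supply suppressed (replaced by a short), R_th = R1' ‖ R2 = (4.490 × 4.69)/(4.490 + 4.69) = 2.294 Ω.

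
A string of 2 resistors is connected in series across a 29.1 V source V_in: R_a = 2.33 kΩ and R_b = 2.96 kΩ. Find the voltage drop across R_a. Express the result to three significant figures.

V ≈ 12.8 V

Series total: ΣR = 2.33 + 2.96 = 5.290 kΩ.
By the voltage-divider rule, V = 29.1 × 2.330/5.290 = 12.82 V.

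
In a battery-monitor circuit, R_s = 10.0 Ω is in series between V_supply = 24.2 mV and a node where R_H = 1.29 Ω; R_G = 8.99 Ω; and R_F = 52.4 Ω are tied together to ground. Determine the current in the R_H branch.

Equivalent of the parallel group: R_p = 1.104 Ω.
V_A by voltage divider: V_A = 24.2 × 1.104/(10.0 + 1.104) = 2.407 mV.
I(R_H) = V_A / R_H = 2.407/1.29 = 1.866 mA.
(Equivalently: I_total = 2.179 mA, then current-divider fraction G_k/ΣG = 0.8561.)

I ≈ 1.87 mA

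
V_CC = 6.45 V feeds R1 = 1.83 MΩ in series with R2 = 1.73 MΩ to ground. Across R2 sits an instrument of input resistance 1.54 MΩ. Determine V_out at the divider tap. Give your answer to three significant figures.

First combine the lower leg with the load: R2 ‖ R_L = 0.8147 MΩ.
Voltage divider with the loaded lower leg: V_out = 6.45 × 0.8147/(1.83 + 0.8147) = 6.45 × 0.3081 = 1.987 V.
(Unloaded it would be 3.13 V; the load pulls it down.)

V_out ≈ 1.99 V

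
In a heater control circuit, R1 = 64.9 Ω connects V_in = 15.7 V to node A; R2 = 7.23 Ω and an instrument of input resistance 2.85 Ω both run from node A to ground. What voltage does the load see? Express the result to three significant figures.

V_out ≈ 0.479 V

R2 ‖ R_L = (7.23 × 2.85)/(7.23 + 2.85) = 2.044 Ω.
Then V_out = V_in · R2'/(R1 + R2') = 15.7 × 2.044/66.94 = 0.4794 V.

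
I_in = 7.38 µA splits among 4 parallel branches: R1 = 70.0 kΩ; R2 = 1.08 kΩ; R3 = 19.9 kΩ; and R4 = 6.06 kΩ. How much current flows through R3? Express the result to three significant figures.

I ≈ 0.321 µA

Total conductance ΣG = 1/70.0 + 1/1.08 + 1/19.9 + 1/6.06 = 1.155 (units of 1/kΩ).
R3 takes the fraction G_k/ΣG = 0.05025/1.155 = 0.04349, so I = 7.38 × 0.04349 = 0.3210 µA.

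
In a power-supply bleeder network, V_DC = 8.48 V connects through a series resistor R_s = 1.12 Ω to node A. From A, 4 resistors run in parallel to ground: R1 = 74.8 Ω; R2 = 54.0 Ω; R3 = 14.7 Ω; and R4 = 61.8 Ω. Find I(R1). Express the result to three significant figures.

Equivalent of the parallel group: R_p = 8.614 Ω.
V_A by voltage divider: V_A = 8.48 × 8.614/(1.12 + 8.614) = 7.504 V.
Branch current I = V_A/R1 = 7.504/74.8 = 0.1003 A.
(Check via current divider: I_total = 0.8712 A; share G_k/ΣG = 0.1152 → same result.)

I ≈ 0.100 A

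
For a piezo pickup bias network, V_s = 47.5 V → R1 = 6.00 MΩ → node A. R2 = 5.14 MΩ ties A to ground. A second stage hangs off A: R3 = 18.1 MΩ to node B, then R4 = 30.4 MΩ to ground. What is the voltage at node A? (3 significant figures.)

V_A ≈ 20.7 V

Looking into the second stage from A: R3 + R4 = 48.50 MΩ appears in parallel with R2.
Effective lower resistance at A: R2 ‖ 48.50 = 4.647 MΩ.
So V_A = 47.5 × 0.4365 = 20.73 V.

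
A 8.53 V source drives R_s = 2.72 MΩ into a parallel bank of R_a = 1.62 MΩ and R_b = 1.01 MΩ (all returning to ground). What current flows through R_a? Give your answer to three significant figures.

I ≈ 0.980 µA

Equivalent of the parallel group: R_p = 0.6221 MΩ.
V_A = 8.53 × 0.6221/3.342 = 1.588 V.
I(R_a) = V_A / R_a = 1.588/1.62 = 0.9801 µA.
(Check via current divider: I_total = 2.552 µA; share G_k/ΣG = 0.3840 → same result.)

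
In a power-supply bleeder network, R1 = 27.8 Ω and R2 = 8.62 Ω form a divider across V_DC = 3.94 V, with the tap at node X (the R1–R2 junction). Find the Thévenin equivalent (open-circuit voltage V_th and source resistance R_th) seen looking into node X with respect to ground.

V_th ≈ 0.933 V, R_th ≈ 6.58 Ω

V_th is the unloaded tap voltage: V_DC · R2/(R1+R2) = 3.94 × 0.2367 = 0.9325 V.
With V_DC suppressed (replaced by a short), R_th = R1 ‖ R2 = (27.80 × 8.62)/(27.80 + 8.62) = 6.580 Ω.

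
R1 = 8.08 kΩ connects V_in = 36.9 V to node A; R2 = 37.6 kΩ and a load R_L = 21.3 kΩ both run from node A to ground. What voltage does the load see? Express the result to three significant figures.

V_out ≈ 23.1 V

The load sits in parallel with R2, giving an effective lower resistance R2' = R2·R_L/(R2+R_L) = 13.60 kΩ.
Now apply the divider: V_out = 36.9 × 0.6273 = 23.15 V.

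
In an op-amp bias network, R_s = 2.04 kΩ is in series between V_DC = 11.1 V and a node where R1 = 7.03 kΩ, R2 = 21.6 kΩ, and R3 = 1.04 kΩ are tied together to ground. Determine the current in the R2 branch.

Parallel bank: R_p = 1/(1/7.03 + 1/21.6 + 1/1.04) = 0.8695 kΩ.
V_A by voltage divider: V_A = 11.1 × 0.8695/(2.04 + 0.8695) = 3.317 V.
Branch current I = V_A/R2 = 3.317/21.6 = 0.1536 mA.
(Equivalently: I_total = 3.815 mA, then current-divider fraction G_k/ΣG = 0.04025.)

I ≈ 0.154 mA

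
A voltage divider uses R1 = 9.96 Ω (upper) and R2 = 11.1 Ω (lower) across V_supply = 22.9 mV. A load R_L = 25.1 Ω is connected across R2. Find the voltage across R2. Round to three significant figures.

First combine the lower leg with the load: R2 ‖ R_L = 7.696 Ω.
Voltage divider with the loaded lower leg: V_out = 22.9 × 7.696/(9.96 + 7.696) = 22.9 × 0.4359 = 9.982 mV.

V_out ≈ 9.98 mV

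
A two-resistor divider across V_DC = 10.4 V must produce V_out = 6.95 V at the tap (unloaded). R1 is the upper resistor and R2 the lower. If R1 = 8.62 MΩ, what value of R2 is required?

Required fraction k = V_out/V_DC = 0.6683.
R2 = R1 · 0.6683/(1 − 0.6683) = 17.36 MΩ.

R2 ≈ 17.4 MΩ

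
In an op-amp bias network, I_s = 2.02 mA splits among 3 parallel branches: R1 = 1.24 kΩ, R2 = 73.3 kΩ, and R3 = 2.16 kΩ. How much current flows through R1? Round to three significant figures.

Conductances: ΣG = 1/1.24 + 1/73.3 + 1/2.16 = 1.283 (1/kΩ).
R1 takes the fraction G_k/ΣG = 0.8065/1.283 = 0.6285, so I = 2.02 × 0.6285 = 1.270 mA.

I ≈ 1.27 mA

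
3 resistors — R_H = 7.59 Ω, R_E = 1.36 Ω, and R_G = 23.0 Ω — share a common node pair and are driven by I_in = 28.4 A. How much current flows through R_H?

Total conductance ΣG = 1/7.59 + 1/1.36 + 1/23.0 = 0.9105 (units of 1/Ω).
By the current-divider rule, I = I_in · G_k/ΣG = 28.4 × 0.1447 = 4.109 A.

I ≈ 4.11 A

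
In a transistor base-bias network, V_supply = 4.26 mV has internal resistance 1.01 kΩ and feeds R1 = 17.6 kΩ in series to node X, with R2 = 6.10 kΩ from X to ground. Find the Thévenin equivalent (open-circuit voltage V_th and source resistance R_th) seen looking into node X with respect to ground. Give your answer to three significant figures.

V_th ≈ 1.05 mV, R_th ≈ 4.59 kΩ

R1' = 1.01 + 17.6 = 18.61 kΩ (source resistance + R1).
V_th is the unloaded tap voltage: V_supply · R2/(R1'+R2) = 4.26 × 0.2469 = 1.052 mV.
Looking into X with the source shorted: R_th = R1'·R2/(R1'+R2) = 18.61 × 6.10/24.71 = 4.594 kΩ.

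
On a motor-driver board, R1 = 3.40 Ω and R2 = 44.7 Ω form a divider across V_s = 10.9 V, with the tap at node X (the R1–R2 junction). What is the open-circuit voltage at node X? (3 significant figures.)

With X open, the divider is unloaded: V_th = 10.9 × 44.7/48.10 = 10.13 V.

V_th ≈ 10.1 V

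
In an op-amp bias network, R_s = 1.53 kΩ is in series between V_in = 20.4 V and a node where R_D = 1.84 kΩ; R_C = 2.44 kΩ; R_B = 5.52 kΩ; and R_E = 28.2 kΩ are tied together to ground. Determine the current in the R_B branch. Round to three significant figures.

I ≈ 1.32 mA

Parallel bank: R_p = 1/(1/1.84 + 1/2.44 + 1/5.52 + 1/28.2) = 0.8547 kΩ.
V_A = 20.4 × 0.8547/2.385 = 7.312 V.
I(R_B) = V_A / R_B = 7.312/5.52 = 1.325 mA.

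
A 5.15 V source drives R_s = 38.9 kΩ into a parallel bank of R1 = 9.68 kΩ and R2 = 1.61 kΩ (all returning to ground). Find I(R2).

Parallel bank: R_p = 1/(1/9.68 + 1/1.61) = 1.380 kΩ.
V_A = 5.15 × 1.380/40.28 = 0.1765 V.
Branch current I = V_A/R2 = 0.1765/1.61 = 0.1096 mA.

I ≈ 0.110 mA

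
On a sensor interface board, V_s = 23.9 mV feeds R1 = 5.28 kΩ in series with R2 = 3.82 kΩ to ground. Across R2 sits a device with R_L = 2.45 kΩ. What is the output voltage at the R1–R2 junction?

V_out ≈ 5.27 mV

First combine the lower leg with the load: R2 ‖ R_L = 1.493 kΩ.
Now apply the divider: V_out = 23.9 × 0.2204 = 5.267 mV.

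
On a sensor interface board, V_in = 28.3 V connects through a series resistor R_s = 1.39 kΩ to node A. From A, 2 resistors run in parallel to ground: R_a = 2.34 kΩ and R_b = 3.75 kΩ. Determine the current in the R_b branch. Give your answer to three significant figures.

Parallel bank: R_p = 1/(1/2.34 + 1/3.75) = 1.441 kΩ.
V_A by voltage divider: V_A = 28.3 × 1.441/(1.39 + 1.441) = 14.40 V.
I(R_b) = V_A / R_b = 14.40/3.75 = 3.841 mA.

I ≈ 3.84 mA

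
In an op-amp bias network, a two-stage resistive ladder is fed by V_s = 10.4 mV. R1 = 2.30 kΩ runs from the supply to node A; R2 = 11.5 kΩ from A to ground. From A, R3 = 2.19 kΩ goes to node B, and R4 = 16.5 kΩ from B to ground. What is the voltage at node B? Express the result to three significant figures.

The second stage (R3 + R4 = 18.69 kΩ) loads node A in parallel with R2.
R2 ‖ (R3+R4) = 7.119 kΩ.
So V_A = 10.4 × 0.7558 = 7.861 mV.
Then the unloaded second divider: V_B = V_A × R4/(R3+R4) = 7.861 × 0.8828 = 6.940 mV.

V_B ≈ 6.94 mV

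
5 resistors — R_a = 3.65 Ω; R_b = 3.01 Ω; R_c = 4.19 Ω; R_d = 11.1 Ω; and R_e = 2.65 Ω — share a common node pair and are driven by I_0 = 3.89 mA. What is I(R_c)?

I ≈ 0.707 mA

Total conductance ΣG = 1/3.65 + 1/3.01 + 1/4.19 + 1/11.1 + 1/2.65 = 1.312 (units of 1/Ω).
By the current-divider rule, I = I_0 · G_k/ΣG = 3.89 × 0.1819 = 0.7075 mA.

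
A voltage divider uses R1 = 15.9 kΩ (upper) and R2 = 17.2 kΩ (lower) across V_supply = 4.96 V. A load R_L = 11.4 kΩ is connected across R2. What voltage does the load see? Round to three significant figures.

The load sits in parallel with R2, giving an effective lower resistance R2' = R2·R_L/(R2+R_L) = 6.856 kΩ.
Then V_out = V_supply · R2'/(R1 + R2') = 4.96 × 6.856/22.76 = 1.494 V.
(Unloaded it would be 2.58 V; the load pulls it down.)

V_out ≈ 1.49 V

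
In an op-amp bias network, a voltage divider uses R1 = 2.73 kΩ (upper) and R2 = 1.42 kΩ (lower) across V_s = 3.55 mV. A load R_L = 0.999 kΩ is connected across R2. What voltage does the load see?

First combine the lower leg with the load: R2 ‖ R_L = 0.5864 kΩ.
Then V_out = V_s · R2'/(R1 + R2') = 3.55 × 0.5864/3.316 = 0.6277 mV.
(Unloaded it would be 1.21 mV; the load pulls it down.)

V_out ≈ 0.628 mV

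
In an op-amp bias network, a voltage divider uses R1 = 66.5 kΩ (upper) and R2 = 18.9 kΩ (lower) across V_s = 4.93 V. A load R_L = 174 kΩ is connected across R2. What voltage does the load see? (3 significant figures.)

First combine the lower leg with the load: R2 ‖ R_L = 17.05 kΩ.
Voltage divider with the loaded lower leg: V_out = 4.93 × 17.05/(66.5 + 17.05) = 4.93 × 0.2041 = 1.006 V.

V_out ≈ 1.01 V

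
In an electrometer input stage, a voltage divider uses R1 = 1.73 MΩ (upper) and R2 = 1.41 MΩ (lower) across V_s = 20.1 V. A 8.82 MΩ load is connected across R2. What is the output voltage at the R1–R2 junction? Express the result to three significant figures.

V_out ≈ 8.30 V

The load sits in parallel with R2, giving an effective lower resistance R2' = R2·R_L/(R2+R_L) = 1.216 MΩ.
Voltage divider with the loaded lower leg: V_out = 20.1 × 1.216/(1.73 + 1.216) = 20.1 × 0.4127 = 8.295 V.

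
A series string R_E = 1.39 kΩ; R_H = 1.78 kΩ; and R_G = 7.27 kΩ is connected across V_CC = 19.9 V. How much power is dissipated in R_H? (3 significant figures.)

The common current is I = 19.9/10.44 = 1.906 mA.
P = I²R = 3.633 × 1.78 = 6.467 mW.

P ≈ 6.47 mW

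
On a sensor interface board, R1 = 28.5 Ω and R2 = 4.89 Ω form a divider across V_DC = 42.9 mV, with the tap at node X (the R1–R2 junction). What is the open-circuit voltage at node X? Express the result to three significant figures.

V_th ≈ 6.28 mV

With X open, the divider is unloaded: V_th = 42.9 × 4.89/33.39 = 6.283 mV.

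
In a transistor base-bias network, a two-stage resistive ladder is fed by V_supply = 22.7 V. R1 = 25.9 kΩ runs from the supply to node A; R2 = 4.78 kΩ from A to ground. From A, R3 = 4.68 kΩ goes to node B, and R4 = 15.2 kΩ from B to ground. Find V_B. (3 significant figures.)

V_B ≈ 2.25 V

Node A sees R2 in parallel with the series input of stage 2, R3 + R4 = 19.88 kΩ.
R2 ‖ (R3+R4) = 3.853 kΩ.
So V_A = 22.7 × 0.1295 = 2.940 V.
Stage 2 is unloaded, so V_B = V_A · R4/(R3+R4) = 2.940 × 15.2/19.88 = 2.248 V.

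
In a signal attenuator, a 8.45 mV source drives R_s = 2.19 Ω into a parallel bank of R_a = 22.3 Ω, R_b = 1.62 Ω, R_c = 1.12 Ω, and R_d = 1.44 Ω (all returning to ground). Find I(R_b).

Equivalent of the parallel group: R_p = 0.4446 Ω.
V_A = 8.45 × 0.4446/2.635 = 1.426 mV.
I(R_b) = V_A / R_b = 1.426/1.62 = 0.8802 mA.

I ≈ 0.880 mA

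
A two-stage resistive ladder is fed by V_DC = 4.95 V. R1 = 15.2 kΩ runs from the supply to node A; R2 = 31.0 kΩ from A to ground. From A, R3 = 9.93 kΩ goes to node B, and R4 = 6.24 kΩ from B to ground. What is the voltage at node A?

V_A ≈ 2.04 V

Node A sees R2 in parallel with the series input of stage 2, R3 + R4 = 16.17 kΩ.
Effective lower resistance at A: R2 ‖ 16.17 = 10.63 kΩ.
So V_A = 4.95 × 0.4115 = 2.037 V.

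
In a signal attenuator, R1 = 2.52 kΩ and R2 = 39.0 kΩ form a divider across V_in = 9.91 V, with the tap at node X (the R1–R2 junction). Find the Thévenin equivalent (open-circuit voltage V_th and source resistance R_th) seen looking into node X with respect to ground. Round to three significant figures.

With X open, the divider is unloaded: V_th = 9.91 × 39.0/41.52 = 9.309 V.
Looking into X with the source shorted: R_th = R1·R2/(R1+R2) = 2.520 × 39.0/41.52 = 2.367 kΩ.

V_th ≈ 9.31 V, R_th ≈ 2.37 kΩ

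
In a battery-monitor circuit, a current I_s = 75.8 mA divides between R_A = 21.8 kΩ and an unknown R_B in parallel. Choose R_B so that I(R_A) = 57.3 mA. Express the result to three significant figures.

The fraction through R_A equals R_B/(R_A+R_B).
With f = 0.7559, R_B = R_A · f/(1−f) = 21.8 × 3.097 = 67.52 kΩ.

R_B ≈ 67.5 kΩ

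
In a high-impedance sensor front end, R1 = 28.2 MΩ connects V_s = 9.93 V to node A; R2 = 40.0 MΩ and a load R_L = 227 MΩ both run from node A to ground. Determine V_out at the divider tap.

V_out ≈ 5.43 V

The load sits in parallel with R2, giving an effective lower resistance R2' = R2·R_L/(R2+R_L) = 34.01 MΩ.
Voltage divider with the loaded lower leg: V_out = 9.93 × 34.01/(28.2 + 34.01) = 9.93 × 0.5467 = 5.429 V.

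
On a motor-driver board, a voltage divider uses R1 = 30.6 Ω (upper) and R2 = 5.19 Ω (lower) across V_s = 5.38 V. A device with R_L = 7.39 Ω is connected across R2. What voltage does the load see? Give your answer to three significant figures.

R2 ‖ R_L = (5.19 × 7.39)/(5.19 + 7.39) = 3.049 Ω.
Now apply the divider: V_out = 5.38 × 0.09061 = 0.4875 V.

V_out ≈ 0.487 V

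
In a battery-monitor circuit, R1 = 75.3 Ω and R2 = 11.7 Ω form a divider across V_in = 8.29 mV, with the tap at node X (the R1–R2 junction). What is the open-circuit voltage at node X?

Open-circuit (no load on X): V_th = V_in · R2/(R1 + R2) = 8.29 × 11.7/(75.30 + 11.7) = 1.115 mV.

V_th ≈ 1.11 mV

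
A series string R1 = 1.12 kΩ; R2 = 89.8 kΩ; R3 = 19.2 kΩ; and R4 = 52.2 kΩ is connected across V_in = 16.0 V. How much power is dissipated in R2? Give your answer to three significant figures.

P ≈ 0.873 mW

ΣR = 162.3 kΩ → I = 16.0/162.3 = 0.09857 mA.
P(R2) = I²·R2 = (0.09857)² × 89.8 = 0.8725 mW.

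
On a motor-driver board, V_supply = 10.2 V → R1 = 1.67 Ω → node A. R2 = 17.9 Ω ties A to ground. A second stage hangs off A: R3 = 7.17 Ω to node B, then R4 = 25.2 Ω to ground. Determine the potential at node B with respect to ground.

V_B ≈ 6.94 V

The second stage (R3 + R4 = 32.37 Ω) loads node A in parallel with R2.
R2 ‖ (R3+R4) = 11.53 Ω.
V_A = 10.2 × 11.53/(1.67 + 11.53) = 8.909 V.
Then the unloaded second divider: V_B = V_A × R4/(R3+R4) = 8.909 × 0.7785 = 6.936 V.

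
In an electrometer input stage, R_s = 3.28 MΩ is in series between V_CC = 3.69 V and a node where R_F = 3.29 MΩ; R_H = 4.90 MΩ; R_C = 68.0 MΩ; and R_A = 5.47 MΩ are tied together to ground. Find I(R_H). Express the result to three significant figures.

Combine the parallel branches: R_p = (1/3.29 + 1/4.90 + 1/68.0 + 1/5.47)⁻¹ = 1.417 MΩ.
V_A by voltage divider: V_A = 3.69 × 1.417/(3.28 + 1.417) = 1.113 V.
Branch current I = V_A/R_H = 1.113/4.90 = 0.2272 µA.

I ≈ 0.227 µA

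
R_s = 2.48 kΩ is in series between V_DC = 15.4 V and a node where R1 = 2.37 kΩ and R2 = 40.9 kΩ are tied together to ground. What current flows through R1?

Parallel bank: R_p = 1/(1/2.37 + 1/40.9) = 2.240 kΩ.
V_A = 15.4 × 2.240/4.720 = 7.309 V.
I(R1) = V_A / R1 = 7.309/2.37 = 3.084 mA.
(Equivalently: I_total = 3.263 mA, then current-divider fraction G_k/ΣG = 0.9452.)

I ≈ 3.08 mA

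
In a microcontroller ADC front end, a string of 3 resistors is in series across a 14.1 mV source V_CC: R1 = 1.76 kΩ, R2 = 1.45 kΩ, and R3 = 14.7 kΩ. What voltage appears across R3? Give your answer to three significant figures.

Total series resistance ΣR = 1.76 + 1.45 + 14.7 = 17.91 kΩ.
By the voltage-divider rule, V = 14.1 × 14.70/17.91 = 11.57 mV.

V ≈ 11.6 mV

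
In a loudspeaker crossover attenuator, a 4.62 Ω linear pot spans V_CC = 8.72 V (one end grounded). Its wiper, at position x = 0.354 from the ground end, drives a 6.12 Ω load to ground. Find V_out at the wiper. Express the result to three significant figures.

V_out ≈ 2.63 V

Lower segment x·R_p = 1.635 Ω; upper segment (1−x)·R_p = 2.985 Ω.
(x·R_p) ‖ R_L = 1.291 Ω.
Then V_out = V_CC · 1.291/(2.985 + 1.291) = 2.632 V.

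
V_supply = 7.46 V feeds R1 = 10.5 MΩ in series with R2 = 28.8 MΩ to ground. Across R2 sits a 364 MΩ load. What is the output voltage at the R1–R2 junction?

R2 ‖ R_L = (28.8 × 364)/(28.8 + 364) = 26.69 MΩ.
Then V_out = V_supply · R2'/(R1 + R2') = 7.46 × 26.69/37.19 = 5.354 V.
(Unloaded it would be 5.47 V; the load pulls it down.)

V_out ≈ 5.35 V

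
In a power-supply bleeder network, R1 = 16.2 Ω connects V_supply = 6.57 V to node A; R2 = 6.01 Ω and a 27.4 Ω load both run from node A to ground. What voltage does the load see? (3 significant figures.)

V_out ≈ 1.53 V

The load sits in parallel with R2, giving an effective lower resistance R2' = R2·R_L/(R2+R_L) = 4.929 Ω.
Voltage divider with the loaded lower leg: V_out = 6.57 × 4.929/(16.2 + 4.929) = 6.57 × 0.2333 = 1.533 V.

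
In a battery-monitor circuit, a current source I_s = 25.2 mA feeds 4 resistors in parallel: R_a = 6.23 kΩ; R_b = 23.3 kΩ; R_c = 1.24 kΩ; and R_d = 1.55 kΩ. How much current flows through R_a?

I ≈ 2.44 mA

Total conductance ΣG = 1/6.23 + 1/23.3 + 1/1.24 + 1/1.55 = 1.655 (units of 1/kΩ).
By the current-divider rule, I = I_s · G_k/ΣG = 25.2 × 0.09698 = 2.444 mA.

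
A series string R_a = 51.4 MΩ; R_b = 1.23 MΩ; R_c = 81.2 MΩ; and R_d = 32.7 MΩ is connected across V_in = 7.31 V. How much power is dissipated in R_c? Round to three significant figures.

P ≈ 0.156 µW

ΣR = 166.5 MΩ → I = 7.31/166.5 = 0.04390 µA.
P(R_c) = I²·R_c = (0.04390)² × 81.2 = 0.1565 µW.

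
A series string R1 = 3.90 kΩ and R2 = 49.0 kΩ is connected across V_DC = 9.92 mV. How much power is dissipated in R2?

The common current is I = 9.92/52.90 = 0.1875 µA.
V(R2) = I·R = 9.189 mV; P = V·I = 9.189 × 0.1875 = 1.723 nW.

P ≈ 1.72 nW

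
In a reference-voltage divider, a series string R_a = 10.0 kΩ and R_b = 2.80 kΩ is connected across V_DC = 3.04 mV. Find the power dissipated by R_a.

Series current I = V_DC/ΣR = 3.04/12.80 = 0.2375 µA.
P(R_a) = I²·R_a = (0.2375)² × 10.0 = 0.5641 nW.

P ≈ 0.564 nW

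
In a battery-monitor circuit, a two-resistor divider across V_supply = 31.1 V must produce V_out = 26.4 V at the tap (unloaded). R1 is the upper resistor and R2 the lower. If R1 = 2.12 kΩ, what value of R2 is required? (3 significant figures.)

R2 ≈ 11.9 kΩ

The divider ratio is R2/(R1+R2) = 26.4/31.1 = 0.8489.
R2 = R1 · 0.8489/(1 − 0.8489) = 11.91 kΩ.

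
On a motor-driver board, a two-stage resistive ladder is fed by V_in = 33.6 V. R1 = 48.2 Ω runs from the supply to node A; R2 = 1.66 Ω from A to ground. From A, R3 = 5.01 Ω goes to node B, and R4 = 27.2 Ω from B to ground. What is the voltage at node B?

V_B ≈ 0.900 V

The second stage (R3 + R4 = 32.21 Ω) loads node A in parallel with R2.
Effective lower resistance at A: R2 ‖ 32.21 = 1.579 Ω.
First divider: V_A = V_in · 1.579/(48.2 + 1.579) = 1.066 V.
V_B = V_A × 0.8445 = 0.8998 V.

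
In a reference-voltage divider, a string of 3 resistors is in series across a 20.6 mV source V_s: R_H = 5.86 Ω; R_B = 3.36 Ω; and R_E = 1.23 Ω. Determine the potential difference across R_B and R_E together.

V ≈ 9.05 mV

ΣR = 5.86 + 3.36 + 1.23 = 10.45 Ω.
R_{R_B..R_E} = 3.36 + 1.23 = 4.590 Ω.
Voltage divider: V = V_s · (4.590 / 10.45) = 20.6 × 0.4392 = 9.048 mV.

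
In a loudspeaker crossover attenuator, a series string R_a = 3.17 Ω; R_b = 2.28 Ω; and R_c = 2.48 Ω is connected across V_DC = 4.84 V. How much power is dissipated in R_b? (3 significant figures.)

P ≈ 0.849 W

ΣR = 7.930 Ω → I = 4.84/7.930 = 0.6103 A.
P(R_b) = I²·R_b = (0.6103)² × 2.28 = 0.8493 W.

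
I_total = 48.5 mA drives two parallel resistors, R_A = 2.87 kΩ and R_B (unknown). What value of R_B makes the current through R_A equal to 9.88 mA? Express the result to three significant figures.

Two-branch current divider: I_A = I_total · R_B/(R_A + R_B).
9.88/48.5 = R_B/(R_A + R_B) → R_B = R_A · (0.2037)/(1 − 0.2037) = 2.87 × 0.2558 = 0.7342 kΩ.

R_B ≈ 0.734 kΩ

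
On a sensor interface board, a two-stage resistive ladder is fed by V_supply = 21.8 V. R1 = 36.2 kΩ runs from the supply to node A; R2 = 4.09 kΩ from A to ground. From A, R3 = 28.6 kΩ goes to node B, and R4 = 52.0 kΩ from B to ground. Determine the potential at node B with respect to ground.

Looking into the second stage from A: R3 + R4 = 80.60 kΩ appears in parallel with R2.
Effective lower resistance at A: R2 ‖ 80.60 = 3.892 kΩ.
So V_A = 21.8 × 0.09709 = 2.117 V.
Then the unloaded second divider: V_B = V_A × R4/(R3+R4) = 2.117 × 0.6452 = 1.365 V.

V_B ≈ 1.37 V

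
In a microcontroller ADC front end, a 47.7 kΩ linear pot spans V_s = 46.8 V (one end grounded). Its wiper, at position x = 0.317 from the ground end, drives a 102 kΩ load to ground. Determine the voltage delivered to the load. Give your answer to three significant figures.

Split the track: R_lower = x·R_p = 15.12 kΩ, R_upper = (1−x)·R_p = 32.58 kΩ.
Lower segment in parallel with the load: 15.12 ‖ 102 = 13.17 kΩ.
Loaded-divider output: V_out = 46.8 × 0.2879 = 13.47 V.

V_out ≈ 13.5 V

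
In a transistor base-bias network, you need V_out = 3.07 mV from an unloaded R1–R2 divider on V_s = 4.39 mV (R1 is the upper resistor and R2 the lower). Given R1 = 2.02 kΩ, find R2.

R2 ≈ 4.70 kΩ

Required fraction k = V_out/V_s = 0.6993.
So R2 = R1 · V_out/(V_s − V_out) = 2.02 × 3.07/(4.39 − 3.07) = 2.02 × 2.326 = 4.698 kΩ.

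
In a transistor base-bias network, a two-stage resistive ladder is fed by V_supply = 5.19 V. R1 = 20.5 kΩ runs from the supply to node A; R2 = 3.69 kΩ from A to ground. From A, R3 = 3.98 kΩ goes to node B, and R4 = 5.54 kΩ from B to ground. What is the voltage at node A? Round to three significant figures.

Node A sees R2 in parallel with the series input of stage 2, R3 + R4 = 9.520 kΩ.
Effective lower resistance at A: R2 ‖ 9.520 = 2.659 kΩ.
First divider: V_A = V_supply · 2.659/(20.5 + 2.659) = 0.5959 V.

V_A ≈ 0.596 V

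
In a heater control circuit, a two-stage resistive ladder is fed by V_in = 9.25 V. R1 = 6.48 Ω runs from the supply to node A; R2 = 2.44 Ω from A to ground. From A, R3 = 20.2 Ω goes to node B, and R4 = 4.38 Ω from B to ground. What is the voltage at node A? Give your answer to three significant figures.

Node A sees R2 in parallel with the series input of stage 2, R3 + R4 = 24.58 Ω.
R2 ‖ (R3+R4) = 2.220 Ω.
So V_A = 9.25 × 0.2551 = 2.360 V.

V_A ≈ 2.36 V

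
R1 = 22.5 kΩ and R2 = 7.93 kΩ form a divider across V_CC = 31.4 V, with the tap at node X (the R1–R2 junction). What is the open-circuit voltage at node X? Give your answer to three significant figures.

Open-circuit (no load on X): V_th = V_CC · R2/(R1 + R2) = 31.4 × 7.93/(22.50 + 7.93) = 8.183 V.

V_th ≈ 8.18 V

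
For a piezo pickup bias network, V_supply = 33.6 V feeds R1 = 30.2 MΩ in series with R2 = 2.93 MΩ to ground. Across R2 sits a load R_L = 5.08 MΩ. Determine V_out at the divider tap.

V_out ≈ 1.95 V

First combine the lower leg with the load: R2 ‖ R_L = 1.858 MΩ.
Now apply the divider: V_out = 33.6 × 0.05796 = 1.948 V.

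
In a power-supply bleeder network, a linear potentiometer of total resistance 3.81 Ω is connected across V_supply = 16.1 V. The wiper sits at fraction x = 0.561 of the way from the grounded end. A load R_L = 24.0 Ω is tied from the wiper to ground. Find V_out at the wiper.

Lower segment x·R_p = 2.137 Ω; upper segment (1−x)·R_p = 1.673 Ω.
R_L loads the lower segment: effective lower R = 1.963 Ω.
V_out = 16.1 × 1.963/(1.673 + 1.963) = 8.692 V.

V_out ≈ 8.69 V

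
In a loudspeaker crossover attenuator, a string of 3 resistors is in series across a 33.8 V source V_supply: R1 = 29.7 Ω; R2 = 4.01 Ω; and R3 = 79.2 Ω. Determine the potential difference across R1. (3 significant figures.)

ΣR = 29.7 + 4.01 + 79.2 = 112.9 Ω.
Voltage divider: V = V_supply · (29.70 / 112.9) = 33.8 × 0.2630 = 8.891 V.

V ≈ 8.89 V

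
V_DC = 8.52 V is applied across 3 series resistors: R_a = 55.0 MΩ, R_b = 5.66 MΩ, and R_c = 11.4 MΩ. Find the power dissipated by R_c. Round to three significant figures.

P ≈ 0.159 µW

The common current is I = 8.52/72.06 = 0.1182 µA.
P = I²R = 0.01398 × 11.4 = 0.1594 µW.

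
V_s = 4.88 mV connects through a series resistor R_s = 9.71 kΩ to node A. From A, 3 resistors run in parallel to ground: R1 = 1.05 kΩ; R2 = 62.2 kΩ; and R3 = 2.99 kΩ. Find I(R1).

I ≈ 0.340 µA

Combine the parallel branches: R_p = (1/1.05 + 1/62.2 + 1/2.99)⁻¹ = 0.7675 kΩ.
Node voltage V_A = V_s · R_p/(R_s + R_p) = 4.88 × 0.07325 = 0.3575 mV.
I(R1) = V_A / R1 = 0.3575/1.05 = 0.3405 µA.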